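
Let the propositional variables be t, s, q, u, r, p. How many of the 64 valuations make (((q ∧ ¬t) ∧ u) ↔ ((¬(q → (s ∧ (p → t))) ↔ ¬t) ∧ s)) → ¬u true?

Initial set: {((((q ∧ ¬t) ∧ u) ↔ ((¬(q → (s ∧ (p → t))) ↔ ¬t) ∧ s)) → ¬u)}.
((((q ∧ ¬t) ∧ u) ↔ ((¬(q → (s ∧ (p → t))) ↔ ¬t) ∧ s)) → ¬u): β-rule — branch into ¬(((q ∧ ¬t) ∧ u) ↔ ((¬(q → (s ∧ (p → t))) ↔ ¬t) ∧ s))  //  ¬u.
  branch 1 (add ¬(((q ∧ ¬t) ∧ u) ↔ ((¬(q → (s ∧ (p → t))) ↔ ¬t) ∧ s))):
    ¬(((q ∧ ¬t) ∧ u) ↔ ((¬(q → (s ∧ (p → t))) ↔ ¬t) ∧ s)): β-rule — branch into ((q ∧ ¬t) ∧ u), ¬((¬(q → (s ∧ (p → t))) ↔ ¬t) ∧ s)  //  ¬((q ∧ ¬t) ∧ u), ((¬(q → (s ∧ (p → t))) ↔ ¬t) ∧ s).
      branch 1.1 (add ((q ∧ ¬t) ∧ u), ¬((¬(q → (s ∧ (p → t))) ↔ ¬t) ∧ s)):
        ((q ∧ ¬t) ∧ u): α-rule — add (q ∧ ¬t), u.
        (q ∧ ¬t): α-rule — add q, ¬t.
        ¬((¬(q → (s ∧ (p → t))) ↔ ¬t) ∧ s): β-rule — branch into ¬(¬(q → (s ∧ (p → t))) ↔ ¬t)  //  ¬s.
          branch 1.1.1 (add ¬(¬(q → (s ∧ (p → t))) ↔ ¬t)):
            ¬(¬(q → (s ∧ (p → t))) ↔ ¬t): β-rule — branch into ¬(q → (s ∧ (p → t))), ¬¬t  //  ¬¬(q → (s ∧ (p → t))), ¬t.
              branch 1.1.1.1 (add ¬(q → (s ∧ (p → t))), ¬¬t):
                × closes — contains both t and ¬t.
              branch 1.1.1.2 (add ¬¬(q → (s ∧ (p → t))), ¬t):
                ¬¬(q → (s ∧ (p → t))): β-rule — branch into ¬q  //  (s ∧ (p → t)).
                  branch 1.1.1.2.1 (add ¬q):
                    × closes — contains both q and ¬q.
                  branch 1.1.1.2.2 (add (s ∧ (p → t))):
                    (s ∧ (p → t)): α-rule — add s, (p → t).
                    (p → t): β-rule — branch into ¬p  //  t.
                      branch 1.1.1.2.2.1 (add ¬p):
                        ○ open, literals {p=F, q=T, s=T, t=F, u=T}.
                      branch 1.1.1.2.2.2 (add t):
                        × closes — contains both t and ¬t.
          branch 1.1.2 (add ¬s):
            ○ open, literals {q=T, s=F, t=F, u=T}.
      branch 1.2 (add ¬((q ∧ ¬t) ∧ u), ((¬(q → (s ∧ (p → t))) ↔ ¬t) ∧ s)):
        ((¬(q → (s ∧ (p → t))) ↔ ¬t) ∧ s): α-rule — add (¬(q → (s ∧ (p → t))) ↔ ¬t), s.
        ¬((q ∧ ¬t) ∧ u): β-rule — branch into ¬(q ∧ ¬t)  //  ¬u.
          branch 1.2.1 (add ¬(q ∧ ¬t)):
            (¬(q → (s ∧ (p → t))) ↔ ¬t): β-rule — branch into ¬(q → (s ∧ (p → t))), ¬t  //  ¬¬(q → (s ∧ (p → t))), ¬¬t.
              branch 1.2.1.1 (add ¬(q → (s ∧ (p → t))), ¬t):
                ¬(q → (s ∧ (p → t))): α-rule — add q, ¬(s ∧ (p → t)).
                ¬(q ∧ ¬t): β-rule — branch into ¬q  //  ¬¬t.
                  branch 1.2.1.1.1 (add ¬q):
                    × closes — contains both q and ¬q.
                  branch 1.2.1.1.2 (add ¬¬t):
                    × closes — contains both t and ¬t.
              branch 1.2.1.2 (add ¬¬(q → (s ∧ (p → t))), ¬¬t):
                ¬(q ∧ ¬t): β-rule — branch into ¬q  //  ¬¬t.
                  branch 1.2.1.2.1 (add ¬q):
                    ¬¬(q → (s ∧ (p → t))): β-rule — branch into ¬q  //  (s ∧ (p → t)).
                      branch 1.2.1.2.1.1 (add ¬q):
                        ○ open, literals {q=F, s=T, t=T}.
                      branch 1.2.1.2.1.2 (add (s ∧ (p → t))):
                        (s ∧ (p → t)): α-rule — add s, (p → t).
                        (p → t): β-rule — branch into ¬p  //  t.
                          branch 1.2.1.2.1.2.1 (add ¬p):
                            ○ open, literals {p=F, q=F, s=T, t=T}.
                          branch 1.2.1.2.1.2.2 (add t):
                            ○ open, literals {q=F, s=T, t=T}.
                  branch 1.2.1.2.2 (add ¬¬t):
                    ¬¬(q → (s ∧ (p → t))): β-rule — branch into ¬q  //  (s ∧ (p → t)).
                      branch 1.2.1.2.2.1 (add ¬q):
                        ○ open, literals {q=F, s=T, t=T}.
                      branch 1.2.1.2.2.2 (add (s ∧ (p → t))):
                        (s ∧ (p → t)): α-rule — add s, (p → t).
                        (p → t): β-rule — branch into ¬p  //  t.
                          branch 1.2.1.2.2.2.1 (add ¬p):
                            ○ open, literals {p=F, s=T, t=T}.
                          branch 1.2.1.2.2.2.2 (add t):
                            ○ open, literals {s=T, t=T}.
          branch 1.2.2 (add ¬u):
            (¬(q → (s ∧ (p → t))) ↔ ¬t): β-rule — branch into ¬(q → (s ∧ (p → t))), ¬t  //  ¬¬(q → (s ∧ (p → t))), ¬¬t.
              branch 1.2.2.1 (add ¬(q → (s ∧ (p → t))), ¬t):
                ¬(q → (s ∧ (p → t))): α-rule — add q, ¬(s ∧ (p → t)).
                ¬(s ∧ (p → t)): β-rule — branch into ¬s  //  ¬(p → t).
                  branch 1.2.2.1.1 (add ¬s):
                    × closes — contains both s and ¬s.
                  branch 1.2.2.1.2 (add ¬(p → t)):
                    ¬(p → t): α-rule — add p, ¬t.
                    ○ open, literals {p=T, q=T, s=T, t=F, u=F}.
              branch 1.2.2.2 (add ¬¬(q → (s ∧ (p → t))), ¬¬t):
                ¬¬(q → (s ∧ (p → t))): β-rule — branch into ¬q  //  (s ∧ (p → t)).
                  branch 1.2.2.2.1 (add ¬q):
                    ○ open, literals {q=F, s=T, t=T, u=F}.
                  branch 1.2.2.2.2 (add (s ∧ (p → t))):
                    (s ∧ (p → t)): α-rule — add s, (p → t).
                    (p → t): β-rule — branch into ¬p  //  t.
                      branch 1.2.2.2.2.1 (add ¬p):
                        ○ open, literals {p=F, s=T, t=T, u=F}.
                      branch 1.2.2.2.2.2 (add t):
                        ○ open, literals {s=T, t=T, u=F}.
  branch 2 (add ¬u):
    ○ open, literals {u=F}.
6 branches closed, 13 open.
Each open branch fixes some atoms; the unmentioned ones are free. Counting distinct full assignments: branch {p=F, q=T, s=T, t=F, u=T} (r) contributes 2 new; branch {q=T, s=F, t=F, u=T} (r, p) contributes 4 new; branch {q=F, s=T, t=T} (u, r, p) contributes 8 new; branch {p=F, q=F, s=T, t=T} (u, r) contributes 0 new; branch {q=F, s=T, t=T} (u, r, p) contributes 0 new; branch {q=F, s=T, t=T} (u, r, p) contributes 0 new; branch {p=F, s=T, t=T} (q, u, r) contributes 4 new; branch {s=T, t=T} (q, u, r, p) contributes 4 new; branch {p=T, q=T, s=T, t=F, u=F} (r) contributes 2 new; branch {q=F, s=T, t=T, u=F} (r, p) contributes 0 new; branch {p=F, s=T, t=T, u=F} (q, r) contributes 0 new; branch {s=T, t=T, u=F} (q, r, p) contributes 0 new; branch {u=F} (t, s, q, r, p) contributes 22 new. Total: 46.

46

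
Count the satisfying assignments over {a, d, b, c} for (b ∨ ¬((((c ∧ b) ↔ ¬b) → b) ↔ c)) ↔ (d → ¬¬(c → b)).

14

Initial set: {T ((b ∨ ¬((((c ∧ b) ↔ ¬b) → b) ↔ c)) ↔ (d → ¬¬(c → b)))}.
T ((b ∨ ¬((((c ∧ b) ↔ ¬b) → b) ↔ c)) ↔ (d → ¬¬(c → b))): β-rule — branch into T (b ∨ ¬((((c ∧ b) ↔ ¬b) → b) ↔ c)), T (d → ¬¬(c → b))  //  F (b ∨ ¬((((c ∧ b) ↔ ¬b) → b) ↔ c)), F (d → ¬¬(c → b)).
  branch 1 (add T (b ∨ ¬((((c ∧ b) ↔ ¬b) → b) ↔ c)), T (d → ¬¬(c → b))):
    T (b ∨ ¬((((c ∧ b) ↔ ¬b) → b) ↔ c)): β-rule — branch into T b  //  T ¬((((c ∧ b) ↔ ¬b) → b) ↔ c).
      branch 1.1 (add T b):
        T (d → ¬¬(c → b)): β-rule — branch into F d  //  T ¬¬(c → b).
          branch 1.1.1 (add F d):
            ○ open, literals {b=T, d=F}.
          branch 1.1.2 (add T ¬¬(c → b)):
            T ¬¬(c → b): drop double negation, giving T (c → b).
            T (c → b): β-rule — branch into F c  //  T b.
              branch 1.1.2.1 (add F c):
                ○ open, literals {b=T, c=F}.
              branch 1.1.2.2 (add T b):
                ○ open, literals {b=T}.
      branch 1.2 (add T ¬((((c ∧ b) ↔ ¬b) → b) ↔ c)):
        T (d → ¬¬(c → b)): β-rule — branch into F d  //  T ¬¬(c → b).
          branch 1.2.1 (add F d):
            T ¬((((c ∧ b) ↔ ¬b) → b) ↔ c): β-rule — branch into T (((c ∧ b) ↔ ¬b) → b), F c  //  F (((c ∧ b) ↔ ¬b) → b), T c.
              branch 1.2.1.1 (add T (((c ∧ b) ↔ ¬b) → b), F c):
                T (((c ∧ b) ↔ ¬b) → b): β-rule — branch into F ((c ∧ b) ↔ ¬b)  //  T b.
                  branch 1.2.1.1.1 (add F ((c ∧ b) ↔ ¬b)):
                    F ((c ∧ b) ↔ ¬b): β-rule — branch into T (c ∧ b), F ¬b  //  F (c ∧ b), T ¬b.
                      branch 1.2.1.1.1.1 (add T (c ∧ b), F ¬b):
                        T (c ∧ b): α-rule — add T c, T b.
                        × closes — contains both c and ¬c.
                      branch 1.2.1.1.1.2 (add F (c ∧ b), T ¬b):
                        F (c ∧ b): β-rule — branch into F c  //  F b.
                          branch 1.2.1.1.1.2.1 (add F c):
                            ○ open, literals {b=F, c=F, d=F}.
                          branch 1.2.1.1.1.2.2 (add F b):
                            ○ open, literals {b=F, c=F, d=F}.
                  branch 1.2.1.1.2 (add T b):
                    ○ open, literals {b=T, c=F, d=F}.
              branch 1.2.1.2 (add F (((c ∧ b) ↔ ¬b) → b), T c):
                F (((c ∧ b) ↔ ¬b) → b): α-rule — add T ((c ∧ b) ↔ ¬b), F b.
                T ((c ∧ b) ↔ ¬b): β-rule — branch into T (c ∧ b), T ¬b  //  F (c ∧ b), F ¬b.
                  branch 1.2.1.2.1 (add T (c ∧ b), T ¬b):
                    T (c ∧ b): α-rule — add T c, T b.
                    × closes — contains both b and ¬b.
                  branch 1.2.1.2.2 (add F (c ∧ b), F ¬b):
                    × closes — contains both b and ¬b.
          branch 1.2.2 (add T ¬¬(c → b)):
            T ¬¬(c → b): drop double negation, giving T (c → b).
            T ¬((((c ∧ b) ↔ ¬b) → b) ↔ c): β-rule — branch into T (((c ∧ b) ↔ ¬b) → b), F c  //  F (((c ∧ b) ↔ ¬b) → b), T c.
              branch 1.2.2.1 (add T (((c ∧ b) ↔ ¬b) → b), F c):
                T (c → b): β-rule — branch into F c  //  T b.
                  branch 1.2.2.1.1 (add F c):
                    T (((c ∧ b) ↔ ¬b) → b): β-rule — branch into F ((c ∧ b) ↔ ¬b)  //  T b.
                      branch 1.2.2.1.1.1 (add F ((c ∧ b) ↔ ¬b)):
                        F ((c ∧ b) ↔ ¬b): β-rule — branch into T (c ∧ b), F ¬b  //  F (c ∧ b), T ¬b.
                          branch 1.2.2.1.1.1.1 (add T (c ∧ b), F ¬b):
                            T (c ∧ b): α-rule — add T c, T b.
                            × closes — contains both c and ¬c.
                          branch 1.2.2.1.1.1.2 (add F (c ∧ b), T ¬b):
                            F (c ∧ b): β-rule — branch into F c  //  F b.
                              branch 1.2.2.1.1.1.2.1 (add F c):
                                ○ open, literals {b=F, c=F}.
                              branch 1.2.2.1.1.1.2.2 (add F b):
                                ○ open, literals {b=F, c=F}.
                      branch 1.2.2.1.1.2 (add T b):
                        ○ open, literals {b=T, c=F}.
                  branch 1.2.2.1.2 (add T b):
                    T (((c ∧ b) ↔ ¬b) → b): β-rule — branch into F ((c ∧ b) ↔ ¬b)  //  T b.
                      branch 1.2.2.1.2.1 (add F ((c ∧ b) ↔ ¬b)):
                        F ((c ∧ b) ↔ ¬b): β-rule — branch into T (c ∧ b), F ¬b  //  F (c ∧ b), T ¬b.
                          branch 1.2.2.1.2.1.1 (add T (c ∧ b), F ¬b):
                            T (c ∧ b): α-rule — add T c, T b.
                            × closes — contains both c and ¬c.
                          branch 1.2.2.1.2.1.2 (add F (c ∧ b), T ¬b):
                            × closes — contains both b and ¬b.
                      branch 1.2.2.1.2.2 (add T b):
                        ○ open, literals {b=T, c=F}.
              branch 1.2.2.2 (add F (((c ∧ b) ↔ ¬b) → b), T c):
                F (((c ∧ b) ↔ ¬b) → b): α-rule — add T ((c ∧ b) ↔ ¬b), F b.
                T (c → b): β-rule — branch into F c  //  T b.
                  branch 1.2.2.2.1 (add F c):
                    × closes — contains both c and ¬c.
                  branch 1.2.2.2.2 (add T b):
                    × closes — contains both b and ¬b.
  branch 2 (add F (b ∨ ¬((((c ∧ b) ↔ ¬b) → b) ↔ c)), F (d → ¬¬(c → b))):
    F (b ∨ ¬((((c ∧ b) ↔ ¬b) → b) ↔ c)): α-rule — add F b, F ¬((((c ∧ b) ↔ ¬b) → b) ↔ c).
    F (d → ¬¬(c → b)): α-rule — add T d, F ¬¬(c → b).
    F ¬¬(c → b): drop double negation, giving F (c → b).
    F (c → b): α-rule — add T c, F b.
    F ¬((((c ∧ b) ↔ ¬b) → b) ↔ c): β-rule — branch into T (((c ∧ b) ↔ ¬b) → b), T c  //  F (((c ∧ b) ↔ ¬b) → b), F c.
      branch 2.1 (add T (((c ∧ b) ↔ ¬b) → b), T c):
        T (((c ∧ b) ↔ ¬b) → b): β-rule — branch into F ((c ∧ b) ↔ ¬b)  //  T b.
          branch 2.1.1 (add F ((c ∧ b) ↔ ¬b)):
            F ((c ∧ b) ↔ ¬b): β-rule — branch into T (c ∧ b), F ¬b  //  F (c ∧ b), T ¬b.
              branch 2.1.1.1 (add T (c ∧ b), F ¬b):
                × closes — contains both b and ¬b.
              branch 2.1.1.2 (add F (c ∧ b), T ¬b):
                F (c ∧ b): β-rule — branch into F c  //  F b.
                  branch 2.1.1.2.1 (add F c):
                    × closes — contains both c and ¬c.
                  branch 2.1.1.2.2 (add F b):
                    ○ open, literals {b=F, c=T, d=T}.
          branch 2.1.2 (add T b):
            × closes — contains both b and ¬b.
      branch 2.2 (add F (((c ∧ b) ↔ ¬b) → b), F c):
        × closes — contains both c and ¬c.
12 branches closed, 11 open.
Each open branch fixes some atoms; the unmentioned ones are free. Counting distinct full assignments: branch {b=T, d=F} (a, c) contributes 4 new; branch {b=T, c=F} (a, d) contributes 2 new; branch {b=T} (a, d, c) contributes 2 new; branch {b=F, c=F, d=F} (a) contributes 2 new; branch {b=F, c=F, d=F} (a) contributes 0 new; branch {b=T, c=F, d=F} (a) contributes 0 new; branch {b=F, c=F} (a, d) contributes 2 new; branch {b=F, c=F} (a, d) contributes 0 new; branch {b=T, c=F} (a, d) contributes 0 new; branch {b=T, c=F} (a, d) contributes 0 new; branch {b=F, c=T, d=T} (a) contributes 2 new. Total: 14.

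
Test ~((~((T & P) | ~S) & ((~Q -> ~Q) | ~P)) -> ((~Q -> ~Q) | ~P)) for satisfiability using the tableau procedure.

Initial set: {T ~((~((T & P) | ~S) & ((~Q -> ~Q) | ~P)) -> ((~Q -> ~Q) | ~P))}.
T ~((~((T & P) | ~S) & ((~Q -> ~Q) | ~P)) -> ((~Q -> ~Q) | ~P)): α-rule — add T (~((T & P) | ~S) & ((~Q -> ~Q) | ~P)), F ((~Q -> ~Q) | ~P).
T (~((T & P) | ~S) & ((~Q -> ~Q) | ~P)): α-rule — add T ~((T & P) | ~S), T ((~Q -> ~Q) | ~P).
F ((~Q -> ~Q) | ~P): α-rule — add F (~Q -> ~Q), F ~P.
T ~((T & P) | ~S): α-rule — add F (T & P), F ~S.
F (~Q -> ~Q): α-rule — add T ~Q, F ~Q.
× closes — contains both Q and ~Q.
All 1 branch closes.
Every branch closed; the formula is unsatisfiable.

Unsatisfiable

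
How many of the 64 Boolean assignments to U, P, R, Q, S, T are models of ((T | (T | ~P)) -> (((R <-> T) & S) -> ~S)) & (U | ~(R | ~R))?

Initial set: {T (((T | (T | ~P)) -> (((R <-> T) & S) -> ~S)) & (U | ~(R | ~R)))}.
T (((T | (T | ~P)) -> (((R <-> T) & S) -> ~S)) & (U | ~(R | ~R))): α-rule — add T ((T | (T | ~P)) -> (((R <-> T) & S) -> ~S)), T (U | ~(R | ~R)).
T ((T | (T | ~P)) -> (((R <-> T) & S) -> ~S)): β-rule — branch into F (T | (T | ~P))  //  T (((R <-> T) & S) -> ~S).
  branch 1 (add F (T | (T | ~P))):
    F (T | (T | ~P)): α-rule — add F T, F (T | ~P).
    F (T | ~P): α-rule — add F T, F ~P.
    T (U | ~(R | ~R)): β-rule — branch into T U  //  T ~(R | ~R).
      branch 1.1 (add T U):
        ○ open, literals {P=T, T=F, U=T}.
      branch 1.2 (add T ~(R | ~R)):
        T ~(R | ~R): α-rule — add F R, F ~R.
        × closes — contains both R and ~R.
  branch 2 (add T (((R <-> T) & S) -> ~S)):
    T (U | ~(R | ~R)): β-rule — branch into T U  //  T ~(R | ~R).
      branch 2.1 (add T U):
        T (((R <-> T) & S) -> ~S): β-rule — branch into F ((R <-> T) & S)  //  T ~S.
          branch 2.1.1 (add F ((R <-> T) & S)):
            F ((R <-> T) & S): β-rule — branch into F (R <-> T)  //  F S.
              branch 2.1.1.1 (add F (R <-> T)):
                F (R <-> T): β-rule — branch into T R, F T  //  F R, T T.
                  branch 2.1.1.1.1 (add T R, F T):
                    ○ open, literals {R=T, T=F, U=T}.
                  branch 2.1.1.1.2 (add F R, T T):
                    ○ open, literals {R=F, T=T, U=T}.
              branch 2.1.1.2 (add F S):
                ○ open, literals {S=F, U=T}.
          branch 2.1.2 (add T ~S):
            ○ open, literals {S=F, U=T}.
      branch 2.2 (add T ~(R | ~R)):
        T ~(R | ~R): α-rule — add F R, F ~R.
        × closes — contains both R and ~R.
2 branches closed, 5 open.
Each open branch fixes some atoms; the unmentioned ones are free. Counting distinct full assignments: branch {P=T, T=F, U=T} (R, Q, S) contributes 8 new; branch {R=T, T=F, U=T} (P, Q, S) contributes 4 new; branch {R=F, T=T, U=T} (P, Q, S) contributes 8 new; branch {S=F, U=T} (P, R, Q, T) contributes 6 new; branch {S=F, U=T} (P, R, Q, T) contributes 0 new. Total: 26.

26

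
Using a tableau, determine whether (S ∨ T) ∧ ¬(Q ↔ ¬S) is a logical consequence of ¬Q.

No

Initial set: {¬Q; ¬((S ∨ T) ∧ ¬(Q ↔ ¬S))}.
¬((S ∨ T) ∧ ¬(Q ↔ ¬S)): β-rule — branch into ¬(S ∨ T)  //  ¬¬(Q ↔ ¬S).
  branch 1 (add ¬(S ∨ T)):
    ¬(S ∨ T): α-rule — add ¬S, ¬T.
    ○ open, literals {Q=0, S=0, T=0}.
  branch 2 (add ¬¬(Q ↔ ¬S)):
    ¬¬(Q ↔ ¬S): β-rule — branch into Q, ¬S  //  ¬Q, ¬¬S.
      branch 2.1 (add Q, ¬S):
        × closes — contains both Q and ¬Q.
      branch 2.2 (add ¬Q, ¬¬S):
        ○ open, literals {Q=0, S=1}.
1 branch closed, 2 open.
An open branch gives a countermodel: Q=0, S=0, T=0 (unmentioned atoms arbitrary); the premises hold there but the conclusion fails.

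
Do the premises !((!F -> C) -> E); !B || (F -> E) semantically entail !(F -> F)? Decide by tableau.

No

Initial set: {T !((!F -> C) -> E); T (!B || (F -> E)); F !(F -> F)}.
T !((!F -> C) -> E): α-rule — add T (!F -> C), F E.
T (!B || (F -> E)): β-rule — branch into T !B  //  T (F -> E).
  branch 1 (add T !B):
    F !(F -> F): β-rule — branch into F F  //  T F.
      branch 1.1 (add F F):
        T (!F -> C): β-rule — branch into F !F  //  T C.
          branch 1.1.1 (add F !F):
            × closes — contains both F and !F.
          branch 1.1.2 (add T C):
            ○ open, literals {B=0, C=1, E=0, F=0}.
      branch 1.2 (add T F):
        T (!F -> C): β-rule — branch into F !F  //  T C.
          branch 1.2.1 (add F !F):
            ○ open, literals {B=0, E=0, F=1}.
          branch 1.2.2 (add T C):
            ○ open, literals {B=0, C=1, E=0, F=1}.
  branch 2 (add T (F -> E)):
    F !(F -> F): β-rule — branch into F F  //  T F.
      branch 2.1 (add F F):
        T (!F -> C): β-rule — branch into F !F  //  T C.
          branch 2.1.1 (add F !F):
            × closes — contains both F and !F.
          branch 2.1.2 (add T C):
            T (F -> E): β-rule — branch into F F  //  T E.
              branch 2.1.2.1 (add F F):
                ○ open, literals {C=1, E=0, F=0}.
              branch 2.1.2.2 (add T E):
                × closes — contains both E and !E.
      branch 2.2 (add T F):
        T (!F -> C): β-rule — branch into F !F  //  T C.
          branch 2.2.1 (add F !F):
            T (F -> E): β-rule — branch into F F  //  T E.
              branch 2.2.1.1 (add F F):
                × closes — contains both F and !F.
              branch 2.2.1.2 (add T E):
                × closes — contains both E and !E.
          branch 2.2.2 (add T C):
            T (F -> E): β-rule — branch into F F  //  T E.
              branch 2.2.2.1 (add F F):
                × closes — contains both F and !F.
              branch 2.2.2.2 (add T E):
                × closes — contains both E and !E.
7 branches closed, 4 open.
An open branch gives a countermodel: B=0, C=1, E=0, F=0 (unmentioned atoms arbitrary); the premises hold there but the conclusion fails.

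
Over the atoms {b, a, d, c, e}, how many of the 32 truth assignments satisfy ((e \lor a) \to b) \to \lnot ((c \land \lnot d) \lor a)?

Initial set: {(((e \lor a) \to b) \to \lnot ((c \land \lnot d) \lor a))}.
(((e \lor a) \to b) \to \lnot ((c \land \lnot d) \lor a)): β-rule — branch into \lnot ((e \lor a) \to b)  //  \lnot ((c \land \lnot d) \lor a).
  branch 1 (add \lnot ((e \lor a) \to b)):
    \lnot ((e \lor a) \to b): α-rule — add (e \lor a), \lnot b.
    (e \lor a): β-rule — branch into e  //  a.
      branch 1.1 (add e):
        ○ open, literals {b=false, e=true}.
      branch 1.2 (add a):
        ○ open, literals {a=true, b=false}.
  branch 2 (add \lnot ((c \land \lnot d) \lor a)):
    \lnot ((c \land \lnot d) \lor a): α-rule — add \lnot (c \land \lnot d), \lnot a.
    \lnot (c \land \lnot d): β-rule — branch into \lnot c  //  \lnot \lnot d.
      branch 2.1 (add \lnot c):
        ○ open, literals {a=false, c=false}.
      branch 2.2 (add \lnot \lnot d):
        ○ open, literals {a=false, d=true}.
0 branches closed, 4 open.
Each open branch fixes some atoms; the unmentioned ones are free. Counting distinct full assignments: branch {b=false, e=true} (a, d, c) contributes 8 new; branch {a=true, b=false} (d, c, e) contributes 4 new; branch {a=false, c=false} (b, d, e) contributes 6 new; branch {a=false, d=true} (b, c, e) contributes 3 new. Total: 21.

21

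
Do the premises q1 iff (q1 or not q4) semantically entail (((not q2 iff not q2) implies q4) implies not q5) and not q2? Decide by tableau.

No

Initial set: {(q1 iff (q1 or not q4)); not ((((not q2 iff not q2) implies q4) implies not q5) and not q2)}.
(q1 iff (q1 or not q4)): β-rule — branch into q1, (q1 or not q4)  //  not q1, not (q1 or not q4).
  branch 1 (add q1, (q1 or not q4)):
    not ((((not q2 iff not q2) implies q4) implies not q5) and not q2): β-rule — branch into not (((not q2 iff not q2) implies q4) implies not q5)  //  not not q2.
      branch 1.1 (add not (((not q2 iff not q2) implies q4) implies not q5)):
        not (((not q2 iff not q2) implies q4) implies not q5): α-rule — add ((not q2 iff not q2) implies q4), not not q5.
        (q1 or not q4): β-rule — branch into q1  //  not q4.
          branch 1.1.1 (add q1):
            ((not q2 iff not q2) implies q4): β-rule — branch into not (not q2 iff not q2)  //  q4.
              branch 1.1.1.1 (add not (not q2 iff not q2)):
                not (not q2 iff not q2): β-rule — branch into not q2, not not q2  //  not not q2, not q2.
                  branch 1.1.1.1.1 (add not q2, not not q2):
                    × closes — contains both q2 and not q2.
                  branch 1.1.1.1.2 (add not not q2, not q2):
                    × closes — contains both q2 and not q2.
              branch 1.1.1.2 (add q4):
                ○ open, literals {q1=1, q4=1, q5=1}.
          branch 1.1.2 (add not q4):
            ((not q2 iff not q2) implies q4): β-rule — branch into not (not q2 iff not q2)  //  q4.
              branch 1.1.2.1 (add not (not q2 iff not q2)):
                not (not q2 iff not q2): β-rule — branch into not q2, not not q2  //  not not q2, not q2.
                  branch 1.1.2.1.1 (add not q2, not not q2):
                    × closes — contains both q2 and not q2.
                  branch 1.1.2.1.2 (add not not q2, not q2):
                    × closes — contains both q2 and not q2.
              branch 1.1.2.2 (add q4):
                × closes — contains both q4 and not q4.
      branch 1.2 (add not not q2):
        (q1 or not q4): β-rule — branch into q1  //  not q4.
          branch 1.2.1 (add q1):
            ○ open, literals {q1=1, q2=1}.
          branch 1.2.2 (add not q4):
            ○ open, literals {q1=1, q2=1, q4=0}.
  branch 2 (add not q1, not (q1 or not q4)):
    not (q1 or not q4): α-rule — add not q1, not not q4.
    not ((((not q2 iff not q2) implies q4) implies not q5) and not q2): β-rule — branch into not (((not q2 iff not q2) implies q4) implies not q5)  //  not not q2.
      branch 2.1 (add not (((not q2 iff not q2) implies q4) implies not q5)):
        not (((not q2 iff not q2) implies q4) implies not q5): α-rule — add ((not q2 iff not q2) implies q4), not not q5.
        ((not q2 iff not q2) implies q4): β-rule — branch into not (not q2 iff not q2)  //  q4.
          branch 2.1.1 (add not (not q2 iff not q2)):
            not (not q2 iff not q2): β-rule — branch into not q2, not not q2  //  not not q2, not q2.
              branch 2.1.1.1 (add not q2, not not q2):
                × closes — contains both q2 and not q2.
              branch 2.1.1.2 (add not not q2, not q2):
                × closes — contains both q2 and not q2.
          branch 2.1.2 (add q4):
            ○ open, literals {q1=0, q4=1, q5=1}.
      branch 2.2 (add not not q2):
        ○ open, literals {q1=0, q2=1, q4=1}.
7 branches closed, 5 open.
An open branch gives a countermodel: q1=1, q4=1, q5=1 (unmentioned atoms arbitrary); the premises hold there but the conclusion fails.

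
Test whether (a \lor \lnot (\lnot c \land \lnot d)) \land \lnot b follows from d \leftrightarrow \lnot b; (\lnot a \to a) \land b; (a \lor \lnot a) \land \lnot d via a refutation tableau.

No

Initial set: {(d \leftrightarrow \lnot b); ((\lnot a \to a) \land b); ((a \lor \lnot a) \land \lnot d); \lnot ((a \lor \lnot (\lnot c \land \lnot d)) \land \lnot b)}.
((\lnot a \to a) \land b): α-rule — add (\lnot a \to a), b.
((a \lor \lnot a) \land \lnot d): α-rule — add (a \lor \lnot a), \lnot d.
(d \leftrightarrow \lnot b): β-rule — branch into d, \lnot b  //  \lnot d, \lnot \lnot b.
  branch 1 (add d, \lnot b):
    × closes — contains both d and \lnot d.
  branch 2 (add \lnot d, \lnot \lnot b):
    \lnot ((a \lor \lnot (\lnot c \land \lnot d)) \land \lnot b): β-rule — branch into \lnot (a \lor \lnot (\lnot c \land \lnot d))  //  \lnot \lnot b.
      branch 2.1 (add \lnot (a \lor \lnot (\lnot c \land \lnot d))):
        \lnot (a \lor \lnot (\lnot c \land \lnot d)): α-rule — add \lnot a, \lnot \lnot (\lnot c \land \lnot d).
        \lnot \lnot (\lnot c \land \lnot d): α-rule — add \lnot c, \lnot d.
        (\lnot a \to a): β-rule — branch into \lnot \lnot a  //  a.
          branch 2.1.1 (add \lnot \lnot a):
            × closes — contains both a and \lnot a.
          branch 2.1.2 (add a):
            × closes — contains both a and \lnot a.
      branch 2.2 (add \lnot \lnot b):
        (\lnot a \to a): β-rule — branch into \lnot \lnot a  //  a.
          branch 2.2.1 (add \lnot \lnot a):
            (a \lor \lnot a): β-rule — branch into a  //  \lnot a.
              branch 2.2.1.1 (add a):
                ○ open, literals {a=T, b=T, d=F}.
              branch 2.2.1.2 (add \lnot a):
                × closes — contains both a and \lnot a.
          branch 2.2.2 (add a):
            (a \lor \lnot a): β-rule — branch into a  //  \lnot a.
              branch 2.2.2.1 (add a):
                ○ open, literals {a=T, b=T, d=F}.
              branch 2.2.2.2 (add \lnot a):
                × closes — contains both a and \lnot a.
5 branches closed, 2 open.
An open branch gives a countermodel: a=T, b=T, d=F (unmentioned atoms arbitrary); the premises hold there but the conclusion fails.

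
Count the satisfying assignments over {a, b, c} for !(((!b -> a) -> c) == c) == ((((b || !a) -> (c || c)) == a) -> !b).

Initial set: {T (!(((!b -> a) -> c) == c) == ((((b || !a) -> (c || c)) == a) -> !b))}.
T (!(((!b -> a) -> c) == c) == ((((b || !a) -> (c || c)) == a) -> !b)): β-rule — branch into T !(((!b -> a) -> c) == c), T ((((b || !a) -> (c || c)) == a) -> !b)  //  F !(((!b -> a) -> c) == c), F ((((b || !a) -> (c || c)) == a) -> !b).
  branch 1 (add T !(((!b -> a) -> c) == c), T ((((b || !a) -> (c || c)) == a) -> !b)):
    T !(((!b -> a) -> c) == c): β-rule — branch into T ((!b -> a) -> c), F c  //  F ((!b -> a) -> c), T c.
      branch 1.1 (add T ((!b -> a) -> c), F c):
        T ((((b || !a) -> (c || c)) == a) -> !b): β-rule — branch into F (((b || !a) -> (c || c)) == a)  //  T !b.
          branch 1.1.1 (add F (((b || !a) -> (c || c)) == a)):
            T ((!b -> a) -> c): β-rule — branch into F (!b -> a)  //  T c.
              branch 1.1.1.1 (add F (!b -> a)):
                F (!b -> a): α-rule — add T !b, F a.
                F (((b || !a) -> (c || c)) == a): β-rule — branch into T ((b || !a) -> (c || c)), F a  //  F ((b || !a) -> (c || c)), T a.
                  branch 1.1.1.1.1 (add T ((b || !a) -> (c || c)), F a):
                    T ((b || !a) -> (c || c)): β-rule — branch into F (b || !a)  //  T (c || c).
                      branch 1.1.1.1.1.1 (add F (b || !a)):
                        F (b || !a): α-rule — add F b, F !a.
                        × closes — contains both a and !a.
                      branch 1.1.1.1.1.2 (add T (c || c)):
                        T (c || c): β-rule — branch into T c  //  T c.
                          branch 1.1.1.1.1.2.1 (add T c):
                            × closes — contains both c and !c.
                          branch 1.1.1.1.1.2.2 (add T c):
                            × closes — contains both c and !c.
                  branch 1.1.1.1.2 (add F ((b || !a) -> (c || c)), T a):
                    × closes — contains both a and !a.
              branch 1.1.1.2 (add T c):
                × closes — contains both c and !c.
          branch 1.1.2 (add T !b):
            T ((!b -> a) -> c): β-rule — branch into F (!b -> a)  //  T c.
              branch 1.1.2.1 (add F (!b -> a)):
                F (!b -> a): α-rule — add T !b, F a.
                ○ open, literals {a=0, b=0, c=0}.
              branch 1.1.2.2 (add T c):
                × closes — contains both c and !c.
      branch 1.2 (add F ((!b -> a) -> c), T c):
        F ((!b -> a) -> c): α-rule — add T (!b -> a), F c.
        × closes — contains both c and !c.
  branch 2 (add F !(((!b -> a) -> c) == c), F ((((b || !a) -> (c || c)) == a) -> !b)):
    F ((((b || !a) -> (c || c)) == a) -> !b): α-rule — add T (((b || !a) -> (c || c)) == a), F !b.
    F !(((!b -> a) -> c) == c): β-rule — branch into T ((!b -> a) -> c), T c  //  F ((!b -> a) -> c), F c.
      branch 2.1 (add T ((!b -> a) -> c), T c):
        T (((b || !a) -> (c || c)) == a): β-rule — branch into T ((b || !a) -> (c || c)), T a  //  F ((b || !a) -> (c || c)), F a.
          branch 2.1.1 (add T ((b || !a) -> (c || c)), T a):
            T ((!b -> a) -> c): β-rule — branch into F (!b -> a)  //  T c.
              branch 2.1.1.1 (add F (!b -> a)):
                F (!b -> a): α-rule — add T !b, F a.
                × closes — contains both b and !b.
              branch 2.1.1.2 (add T c):
                T ((b || !a) -> (c || c)): β-rule — branch into F (b || !a)  //  T (c || c).
                  branch 2.1.1.2.1 (add F (b || !a)):
                    F (b || !a): α-rule — add F b, F !a.
                    × closes — contains both b and !b.
                  branch 2.1.1.2.2 (add T (c || c)):
                    T (c || c): β-rule — branch into T c  //  T c.
                      branch 2.1.1.2.2.1 (add T c):
                        ○ open, literals {a=1, b=1, c=1}.
                      branch 2.1.1.2.2.2 (add T c):
                        ○ open, literals {a=1, b=1, c=1}.
          branch 2.1.2 (add F ((b || !a) -> (c || c)), F a):
            F ((b || !a) -> (c || c)): α-rule — add T (b || !a), F (c || c).
            F (c || c): α-rule — add F c, F c.
            × closes — contains both c and !c.
      branch 2.2 (add F ((!b -> a) -> c), F c):
        F ((!b -> a) -> c): α-rule — add T (!b -> a), F c.
        T (((b || !a) -> (c || c)) == a): β-rule — branch into T ((b || !a) -> (c || c)), T a  //  F ((b || !a) -> (c || c)), F a.
          branch 2.2.1 (add T ((b || !a) -> (c || c)), T a):
            T (!b -> a): β-rule — branch into F !b  //  T a.
              branch 2.2.1.1 (add F !b):
                T ((b || !a) -> (c || c)): β-rule — branch into F (b || !a)  //  T (c || c).
                  branch 2.2.1.1.1 (add F (b || !a)):
                    F (b || !a): α-rule — add F b, F !a.
                    × closes — contains both b and !b.
                  branch 2.2.1.1.2 (add T (c || c)):
                    T (c || c): β-rule — branch into T c  //  T c.
                      branch 2.2.1.1.2.1 (add T c):
                        × closes — contains both c and !c.
                      branch 2.2.1.1.2.2 (add T c):
                        × closes — contains both c and !c.
              branch 2.2.1.2 (add T a):
                T ((b || !a) -> (c || c)): β-rule — branch into F (b || !a)  //  T (c || c).
                  branch 2.2.1.2.1 (add F (b || !a)):
                    F (b || !a): α-rule — add F b, F !a.
                    × closes — contains both b and !b.
                  branch 2.2.1.2.2 (add T (c || c)):
                    T (c || c): β-rule — branch into T c  //  T c.
                      branch 2.2.1.2.2.1 (add T c):
                        × closes — contains both c and !c.
                      branch 2.2.1.2.2.2 (add T c):
                        × closes — contains both c and !c.
          branch 2.2.2 (add F ((b || !a) -> (c || c)), F a):
            F ((b || !a) -> (c || c)): α-rule — add T (b || !a), F (c || c).
            F (c || c): α-rule — add F c, F c.
            T (!b -> a): β-rule — branch into F !b  //  T a.
              branch 2.2.2.1 (add F !b):
                T (b || !a): β-rule — branch into T b  //  T !a.
                  branch 2.2.2.1.1 (add T b):
                    ○ open, literals {a=0, b=1, c=0}.
                  branch 2.2.2.1.2 (add T !a):
                    ○ open, literals {a=0, b=1, c=0}.
              branch 2.2.2.2 (add T a):
                × closes — contains both a and !a.
17 branches closed, 5 open.
Each open branch fixes some atoms; the unmentioned ones are free. Counting distinct full assignments: branch {a=0, b=0, c=0} (none free) contributes 1 new; branch {a=1, b=1, c=1} (none free) contributes 1 new; branch {a=1, b=1, c=1} (none free) contributes 0 new; branch {a=0, b=1, c=0} (none free) contributes 1 new; branch {a=0, b=1, c=0} (none free) contributes 0 new. Total: 3.

3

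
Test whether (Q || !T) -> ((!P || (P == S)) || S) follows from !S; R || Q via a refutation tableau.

No

Initial set: {!S; (R || Q); !((Q || !T) -> ((!P || (P == S)) || S))}.
!((Q || !T) -> ((!P || (P == S)) || S)): α-rule — add (Q || !T), !((!P || (P == S)) || S).
!((!P || (P == S)) || S): α-rule — add !(!P || (P == S)), !S.
!(!P || (P == S)): α-rule — add !!P, !(P == S).
(R || Q): β-rule — branch into R  //  Q.
  branch 1 (add R):
    (Q || !T): β-rule — branch into Q  //  !T.
      branch 1.1 (add Q):
        !(P == S): β-rule — branch into P, !S  //  !P, S.
          branch 1.1.1 (add P, !S):
            ○ open, literals {P=1, Q=1, R=1, S=0}.
          branch 1.1.2 (add !P, S):
            × closes — contains both P and !P.
      branch 1.2 (add !T):
        !(P == S): β-rule — branch into P, !S  //  !P, S.
          branch 1.2.1 (add P, !S):
            ○ open, literals {P=1, R=1, S=0, T=0}.
          branch 1.2.2 (add !P, S):
            × closes — contains both P and !P.
  branch 2 (add Q):
    (Q || !T): β-rule — branch into Q  //  !T.
      branch 2.1 (add Q):
        !(P == S): β-rule — branch into P, !S  //  !P, S.
          branch 2.1.1 (add P, !S):
            ○ open, literals {P=1, Q=1, S=0}.
          branch 2.1.2 (add !P, S):
            × closes — contains both P and !P.
      branch 2.2 (add !T):
        !(P == S): β-rule — branch into P, !S  //  !P, S.
          branch 2.2.1 (add P, !S):
            ○ open, literals {P=1, Q=1, S=0, T=0}.
          branch 2.2.2 (add !P, S):
            × closes — contains both P and !P.
4 branches closed, 4 open.
An open branch gives a countermodel: P=1, Q=1, R=1, S=0 (unmentioned atoms arbitrary); the premises hold there but the conclusion fails.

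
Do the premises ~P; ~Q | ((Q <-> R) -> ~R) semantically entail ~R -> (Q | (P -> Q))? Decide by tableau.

Initial set: {~P; (~Q | ((Q <-> R) -> ~R)); ~(~R -> (Q | (P -> Q)))}.
~(~R -> (Q | (P -> Q))): α-rule — add ~R, ~(Q | (P -> Q)).
~(Q | (P -> Q)): α-rule — add ~Q, ~(P -> Q).
~(P -> Q): α-rule — add P, ~Q.
× closes — contains both P and ~P.
All 1 branch closes.
Every branch closed, so the premises entail the conclusion.

Yes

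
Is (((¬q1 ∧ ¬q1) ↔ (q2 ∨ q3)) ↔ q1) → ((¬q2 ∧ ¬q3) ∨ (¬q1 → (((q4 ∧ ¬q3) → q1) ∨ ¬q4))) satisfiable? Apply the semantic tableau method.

Satisfiable

Initial set: {((((¬q1 ∧ ¬q1) ↔ (q2 ∨ q3)) ↔ q1) → ((¬q2 ∧ ¬q3) ∨ (¬q1 → (((q4 ∧ ¬q3) → q1) ∨ ¬q4))))}.
((((¬q1 ∧ ¬q1) ↔ (q2 ∨ q3)) ↔ q1) → ((¬q2 ∧ ¬q3) ∨ (¬q1 → (((q4 ∧ ¬q3) → q1) ∨ ¬q4)))): β-rule — branch into ¬(((¬q1 ∧ ¬q1) ↔ (q2 ∨ q3)) ↔ q1)  //  ((¬q2 ∧ ¬q3) ∨ (¬q1 → (((q4 ∧ ¬q3) → q1) ∨ ¬q4))).
  branch 1 (add ¬(((¬q1 ∧ ¬q1) ↔ (q2 ∨ q3)) ↔ q1)):
    ¬(((¬q1 ∧ ¬q1) ↔ (q2 ∨ q3)) ↔ q1): β-rule — branch into ((¬q1 ∧ ¬q1) ↔ (q2 ∨ q3)), ¬q1  //  ¬((¬q1 ∧ ¬q1) ↔ (q2 ∨ q3)), q1.
      branch 1.1 (add ((¬q1 ∧ ¬q1) ↔ (q2 ∨ q3)), ¬q1):
        ((¬q1 ∧ ¬q1) ↔ (q2 ∨ q3)): β-rule — branch into (¬q1 ∧ ¬q1), (q2 ∨ q3)  //  ¬(¬q1 ∧ ¬q1), ¬(q2 ∨ q3).
          branch 1.1.1 (add (¬q1 ∧ ¬q1), (q2 ∨ q3)):
            (¬q1 ∧ ¬q1): α-rule — add ¬q1, ¬q1.
            (q2 ∨ q3): β-rule — branch into q2  //  q3.
              branch 1.1.1.1 (add q2):
                ○ open, literals {q1=false, q2=true}.
              branch 1.1.1.2 (add q3):
                ○ open, literals {q1=false, q3=true}.
          branch 1.1.2 (add ¬(¬q1 ∧ ¬q1), ¬(q2 ∨ q3)):
            ¬(q2 ∨ q3): α-rule — add ¬q2, ¬q3.
            ¬(¬q1 ∧ ¬q1): β-rule — branch into ¬¬q1  //  ¬¬q1.
              branch 1.1.2.1 (add ¬¬q1):
                × closes — contains both q1 and ¬q1.
              branch 1.1.2.2 (add ¬¬q1):
                × closes — contains both q1 and ¬q1.
      branch 1.2 (add ¬((¬q1 ∧ ¬q1) ↔ (q2 ∨ q3)), q1):
        ¬((¬q1 ∧ ¬q1) ↔ (q2 ∨ q3)): β-rule — branch into (¬q1 ∧ ¬q1), ¬(q2 ∨ q3)  //  ¬(¬q1 ∧ ¬q1), (q2 ∨ q3).
          branch 1.2.1 (add (¬q1 ∧ ¬q1), ¬(q2 ∨ q3)):
            (¬q1 ∧ ¬q1): α-rule — add ¬q1, ¬q1.
            × closes — contains both q1 and ¬q1.
          branch 1.2.2 (add ¬(¬q1 ∧ ¬q1), (q2 ∨ q3)):
            ¬(¬q1 ∧ ¬q1): β-rule — branch into ¬¬q1  //  ¬¬q1.
              branch 1.2.2.1 (add ¬¬q1):
                (q2 ∨ q3): β-rule — branch into q2  //  q3.
                  branch 1.2.2.1.1 (add q2):
                    ○ open, literals {q1=true, q2=true}.
                  branch 1.2.2.1.2 (add q3):
                    ○ open, literals {q1=true, q3=true}.
              branch 1.2.2.2 (add ¬¬q1):
                (q2 ∨ q3): β-rule — branch into q2  //  q3.
                  branch 1.2.2.2.1 (add q2):
                    ○ open, literals {q1=true, q2=true}.
                  branch 1.2.2.2.2 (add q3):
                    ○ open, literals {q1=true, q3=true}.
  branch 2 (add ((¬q2 ∧ ¬q3) ∨ (¬q1 → (((q4 ∧ ¬q3) → q1) ∨ ¬q4)))):
    ((¬q2 ∧ ¬q3) ∨ (¬q1 → (((q4 ∧ ¬q3) → q1) ∨ ¬q4))): β-rule — branch into (¬q2 ∧ ¬q3)  //  (¬q1 → (((q4 ∧ ¬q3) → q1) ∨ ¬q4)).
      branch 2.1 (add (¬q2 ∧ ¬q3)):
        (¬q2 ∧ ¬q3): α-rule — add ¬q2, ¬q3.
        ○ open, literals {q2=false, q3=false}.
      branch 2.2 (add (¬q1 → (((q4 ∧ ¬q3) → q1) ∨ ¬q4))):
        (¬q1 → (((q4 ∧ ¬q3) → q1) ∨ ¬q4)): β-rule — branch into ¬¬q1  //  (((q4 ∧ ¬q3) → q1) ∨ ¬q4).
          branch 2.2.1 (add ¬¬q1):
            ○ open, literals {q1=true}.
          branch 2.2.2 (add (((q4 ∧ ¬q3) → q1) ∨ ¬q4)):
            (((q4 ∧ ¬q3) → q1) ∨ ¬q4): β-rule — branch into ((q4 ∧ ¬q3) → q1)  //  ¬q4.
              branch 2.2.2.1 (add ((q4 ∧ ¬q3) → q1)):
                ((q4 ∧ ¬q3) → q1): β-rule — branch into ¬(q4 ∧ ¬q3)  //  q1.
                  branch 2.2.2.1.1 (add ¬(q4 ∧ ¬q3)):
                    ¬(q4 ∧ ¬q3): β-rule — branch into ¬q4  //  ¬¬q3.
                      branch 2.2.2.1.1.1 (add ¬q4):
                        ○ open, literals {q4=false}.
                      branch 2.2.2.1.1.2 (add ¬¬q3):
                        ○ open, literals {q3=true}.
                  branch 2.2.2.1.2 (add q1):
                    ○ open, literals {q1=true}.
              branch 2.2.2.2 (add ¬q4):
                ○ open, literals {q4=false}.
3 branches closed, 12 open.
An open branch gives a satisfying assignment: q1=false, q2=true.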